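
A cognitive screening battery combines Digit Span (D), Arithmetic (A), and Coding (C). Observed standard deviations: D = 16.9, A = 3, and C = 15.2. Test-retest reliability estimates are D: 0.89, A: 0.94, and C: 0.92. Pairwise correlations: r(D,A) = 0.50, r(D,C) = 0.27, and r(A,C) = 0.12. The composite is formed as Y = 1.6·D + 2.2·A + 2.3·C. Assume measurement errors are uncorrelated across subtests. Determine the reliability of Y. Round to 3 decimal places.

Var(Y) = 1.6²·16.9² + 2.2²·3² + 2.3²·15.2² + 2·[3.52·16.9·3·0.50 + 3.68·16.9·15.2·0.27 + 5.06·3·15.2·0.12] = 1996.92 + 744.313 = 2741.24.
With uncorrelated errors the cross-covariances are all true-score covariance, so they carry over unchanged; only the diagonal terms shrink to ρᵢσᵢ².
True-score variance = [1.6²·16.9²·0.89 + 2.2²·3²·0.94 + 2.3²·15.2²·0.92] + 744.313 = 1816.11 + 744.313 = 2560.42.
Reliability = 2560.42 / 2741.24 = 0.934.

0.934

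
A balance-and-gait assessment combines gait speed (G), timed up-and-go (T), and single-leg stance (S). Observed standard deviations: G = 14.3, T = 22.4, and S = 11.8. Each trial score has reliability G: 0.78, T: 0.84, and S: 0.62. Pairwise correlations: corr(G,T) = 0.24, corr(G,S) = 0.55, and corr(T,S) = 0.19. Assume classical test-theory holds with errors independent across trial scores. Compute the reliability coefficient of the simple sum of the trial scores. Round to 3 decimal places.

Var(G+T+S) = 14.3² + 22.4² + 11.8² + 2·[14.3·22.4·0.24 + 14.3·11.8·0.55 + 22.4·11.8·0.19] = 845.49 + 439.809 = 1285.3.
Under uncorrelated errors the observed covariances equal the true-score covariances, so only the own-variance terms attenuate.
True-score variance = [14.3²·0.78 + 22.4²·0.84 + 11.8²·0.62] + 439.809 = 667.309 + 439.809 = 1107.12.
Reliability = 1107.12 / 1285.3 = 0.861.

0.861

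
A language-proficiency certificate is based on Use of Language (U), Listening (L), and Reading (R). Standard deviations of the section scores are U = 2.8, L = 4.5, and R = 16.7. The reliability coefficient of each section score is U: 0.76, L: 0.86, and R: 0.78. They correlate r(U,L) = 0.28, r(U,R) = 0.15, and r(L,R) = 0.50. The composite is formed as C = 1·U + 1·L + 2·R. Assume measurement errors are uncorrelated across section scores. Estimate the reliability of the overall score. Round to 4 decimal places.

0.8118

Var(C) = 2.8² + 4.5² + 2²·16.7² + 2·[2.8·4.5·0.28 + 2·2.8·16.7·0.15 + 2·4.5·16.7·0.50] = 1143.65 + 185.412 = 1329.06.
Under uncorrelated errors the observed covariances equal the true-score covariances, so only the own-variance terms attenuate.
True-score variance = [2.8²·0.76 + 4.5²·0.86 + 2²·16.7²·0.78] + 185.412 = 893.51 + 185.412 = 1078.92.
Reliability = 1078.92 / 1329.06 = 0.8118.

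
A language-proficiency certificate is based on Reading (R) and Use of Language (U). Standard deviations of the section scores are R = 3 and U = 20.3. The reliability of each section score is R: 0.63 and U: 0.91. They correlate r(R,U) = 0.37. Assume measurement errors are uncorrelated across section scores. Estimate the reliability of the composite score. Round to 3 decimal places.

Var(R+U) = 3² + 20.3² + 2·[3·20.3·0.37] = 421.09 + 45.066 = 466.156.
Because errors are independent across components, Cov(Tᵢ,Tⱼ) = Cov(Xᵢ,Xⱼ); the off-diagonal part of the true-score variance is the same as above.
True-score variance = [3²·0.63 + 20.3²·0.91] + 45.066 = 380.672 + 45.066 = 425.738.
Reliability = 425.738 / 466.156 = 0.913.

0.913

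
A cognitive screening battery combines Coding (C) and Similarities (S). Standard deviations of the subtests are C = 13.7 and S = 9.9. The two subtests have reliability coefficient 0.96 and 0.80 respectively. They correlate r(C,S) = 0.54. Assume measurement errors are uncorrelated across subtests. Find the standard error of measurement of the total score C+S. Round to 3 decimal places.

5.207

Var(total) = 285.7 + 146.48 = 432.18.
True-score variance = 258.59 + 146.48 = 405.071, so reliability = 0.9373.
Error variance = 432.18 − 405.071 = 27.1096; SEM = √27.1096 = 5.207.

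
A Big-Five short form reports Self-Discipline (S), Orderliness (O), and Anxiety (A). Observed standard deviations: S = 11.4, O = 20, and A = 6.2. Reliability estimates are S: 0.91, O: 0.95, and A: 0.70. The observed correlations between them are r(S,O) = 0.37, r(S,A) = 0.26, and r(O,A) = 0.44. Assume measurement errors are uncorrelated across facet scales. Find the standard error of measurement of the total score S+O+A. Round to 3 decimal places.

Var(total) = 568.4 + 314.594 = 882.994.
True-score variance = 525.172 + 314.594 = 839.765, so reliability = 0.9510.
Error variance = 882.994 − 839.765 = 43.2284; SEM = √43.2284 = 6.575.

6.575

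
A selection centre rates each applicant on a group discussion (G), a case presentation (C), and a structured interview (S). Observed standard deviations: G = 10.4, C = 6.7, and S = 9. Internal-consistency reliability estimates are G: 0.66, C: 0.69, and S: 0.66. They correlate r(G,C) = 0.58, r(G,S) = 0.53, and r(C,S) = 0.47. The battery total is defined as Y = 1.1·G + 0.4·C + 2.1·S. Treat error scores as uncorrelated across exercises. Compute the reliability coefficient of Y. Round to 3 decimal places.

Var(Y) = 1.1²·10.4² + 0.4²·6.7² + 2.1²·9² + 2·[0.44·10.4·6.7·0.58 + 2.31·10.4·9·0.53 + 0.84·6.7·9·0.47] = 495.266 + 312.367 = 807.633.
Under uncorrelated errors the observed covariances equal the true-score covariances, so only the own-variance terms attenuate.
True-score variance = [1.1²·10.4²·0.66 + 0.4²·6.7²·0.69 + 2.1²·9²·0.66] + 312.367 = 327.091 + 312.367 = 639.458.
Reliability = 639.458 / 807.633 = 0.792.

0.792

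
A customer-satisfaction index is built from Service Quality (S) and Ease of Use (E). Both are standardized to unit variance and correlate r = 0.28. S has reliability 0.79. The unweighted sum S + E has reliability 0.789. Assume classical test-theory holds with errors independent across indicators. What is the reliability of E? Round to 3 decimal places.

0.670

Var(S+E) = 2 + 2·0.28 = 2.560.
True-score variance = ρ_S + ρ_E + 2·0.28, so 0.789 = (0.79 + ρ_E + 0.56) / 2.560.
ρ_E = 0.789·2.560 − 0.79 − 0.56 = 0.670.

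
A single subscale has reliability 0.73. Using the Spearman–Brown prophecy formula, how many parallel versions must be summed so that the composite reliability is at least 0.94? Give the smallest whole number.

k ≥ ρ*(1−ρ₁)/(ρ₁(1−ρ*)) = 0.94·0.27 / (0.73·0.06) = 5.795.
Smallest integer k = 6.

6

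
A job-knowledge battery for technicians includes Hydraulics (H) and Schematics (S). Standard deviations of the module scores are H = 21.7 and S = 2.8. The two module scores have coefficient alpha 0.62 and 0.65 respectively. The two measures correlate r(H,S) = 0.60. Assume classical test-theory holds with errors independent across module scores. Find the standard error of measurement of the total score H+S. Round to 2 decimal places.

Var(total) = 478.73 + 72.912 = 551.642.
True-score variance = 297.048 + 72.912 = 369.96, so reliability = 0.6707.
Error variance = 551.642 − 369.96 = 181.682; SEM = √181.682 = 13.48.

13.48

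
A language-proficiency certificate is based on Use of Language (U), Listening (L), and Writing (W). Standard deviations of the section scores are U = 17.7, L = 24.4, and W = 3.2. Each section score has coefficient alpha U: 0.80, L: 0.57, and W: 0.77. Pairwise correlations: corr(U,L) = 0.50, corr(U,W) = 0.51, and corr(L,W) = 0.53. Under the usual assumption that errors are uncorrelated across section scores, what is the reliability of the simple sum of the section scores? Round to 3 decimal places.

Var(U+L+W) = 17.7² + 24.4² + 3.2² + 2·[17.7·24.4·0.50 + 17.7·3.2·0.51 + 24.4·3.2·0.53] = 918.89 + 572.418 = 1491.31.
Under uncorrelated errors the observed covariances equal the true-score covariances, so only the own-variance terms attenuate.
True-score variance = [17.7²·0.80 + 24.4²·0.57 + 3.2²·0.77] + 572.418 = 597.872 + 572.418 = 1170.29.
Reliability = 1170.29 / 1491.31 = 0.785.

0.785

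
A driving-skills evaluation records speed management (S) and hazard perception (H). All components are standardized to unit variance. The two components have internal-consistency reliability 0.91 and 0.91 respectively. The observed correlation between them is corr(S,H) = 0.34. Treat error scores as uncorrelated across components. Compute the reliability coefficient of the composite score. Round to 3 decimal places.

Var(S+H) = 2 + 2·[0.34] = 2 + 0.68 = 2.68.
Because errors are independent across components, Cov(Tᵢ,Tⱼ) = Cov(Xᵢ,Xⱼ); the off-diagonal part of the true-score variance is the same as above.
True-score variance = [0.91 + 0.91] + 0.68 = 1.82 + 0.68 = 2.5.
Reliability = 2.5 / 2.68 = 0.933.

0.933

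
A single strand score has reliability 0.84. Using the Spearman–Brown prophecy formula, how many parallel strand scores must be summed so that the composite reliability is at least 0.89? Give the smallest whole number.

k ≥ ρ*(1−ρ₁)/(ρ₁(1−ρ*)) = 0.89·0.16 / (0.84·0.11) = 1.541.
Smallest integer k = 2.

2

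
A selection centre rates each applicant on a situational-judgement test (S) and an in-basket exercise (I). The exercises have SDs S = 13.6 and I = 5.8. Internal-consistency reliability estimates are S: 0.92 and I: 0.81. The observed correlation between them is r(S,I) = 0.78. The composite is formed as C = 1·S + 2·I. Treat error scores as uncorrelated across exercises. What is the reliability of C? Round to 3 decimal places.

Var(C) = 13.6² + 2²·5.8² + 2·[2·13.6·5.8·0.78] = 319.52 + 246.106 = 565.626.
Under uncorrelated errors the observed covariances equal the true-score covariances, so only the own-variance terms attenuate.
True-score variance = [13.6²·0.92 + 2²·5.8²·0.81] + 246.106 = 279.157 + 246.106 = 525.262.
Reliability = 525.262 / 565.626 = 0.929.

0.929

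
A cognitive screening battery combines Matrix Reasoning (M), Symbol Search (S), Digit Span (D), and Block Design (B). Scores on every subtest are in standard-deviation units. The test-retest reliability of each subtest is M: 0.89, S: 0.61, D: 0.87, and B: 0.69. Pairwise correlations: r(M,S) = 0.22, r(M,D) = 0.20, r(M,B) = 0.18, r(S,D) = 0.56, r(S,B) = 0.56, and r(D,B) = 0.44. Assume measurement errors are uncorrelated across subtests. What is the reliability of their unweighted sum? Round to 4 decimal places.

Var(M+S+D+B) = 4 + 2·[0.22 + 0.20 + 0.18 + 0.56 + 0.56 + 0.44] = 4 + 4.32 = 8.32.
Under uncorrelated errors the observed covariances equal the true-score covariances, so only the own-variance terms attenuate.
True-score variance = [0.89 + 0.61 + 0.87 + 0.69] + 4.32 = 3.06 + 4.32 = 7.38.
Reliability = 7.38 / 8.32 = 0.8870.

0.8870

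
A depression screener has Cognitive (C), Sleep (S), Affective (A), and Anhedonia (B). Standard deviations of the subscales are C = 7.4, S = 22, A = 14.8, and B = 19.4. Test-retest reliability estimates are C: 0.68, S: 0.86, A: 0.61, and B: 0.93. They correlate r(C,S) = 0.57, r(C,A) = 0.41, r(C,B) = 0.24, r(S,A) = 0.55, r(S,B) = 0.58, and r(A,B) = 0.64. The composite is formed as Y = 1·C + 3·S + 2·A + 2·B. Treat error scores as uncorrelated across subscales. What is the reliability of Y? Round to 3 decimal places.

Var(Y) = 7.4² + 3²·22² + 2²·14.8² + 2²·19.4² + 2·[3·7.4·22·0.57 + 2·7.4·14.8·0.41 + 2·7.4·19.4·0.24 + 6·22·14.8·0.55 + 6·22·19.4·0.58 + 4·14.8·19.4·0.64] = 6792.36 + 7463.75 = 14256.1.
With uncorrelated errors the cross-covariances are all true-score covariance, so they carry over unchanged; only the diagonal terms shrink to ρᵢσᵢ².
True-score variance = [7.4²·0.68 + 3²·22²·0.86 + 2²·14.8²·0.61 + 2²·19.4²·0.93] + 7463.75 = 5717.91 + 7463.75 = 13181.7.
Reliability = 13181.7 / 14256.1 = 0.925.

0.925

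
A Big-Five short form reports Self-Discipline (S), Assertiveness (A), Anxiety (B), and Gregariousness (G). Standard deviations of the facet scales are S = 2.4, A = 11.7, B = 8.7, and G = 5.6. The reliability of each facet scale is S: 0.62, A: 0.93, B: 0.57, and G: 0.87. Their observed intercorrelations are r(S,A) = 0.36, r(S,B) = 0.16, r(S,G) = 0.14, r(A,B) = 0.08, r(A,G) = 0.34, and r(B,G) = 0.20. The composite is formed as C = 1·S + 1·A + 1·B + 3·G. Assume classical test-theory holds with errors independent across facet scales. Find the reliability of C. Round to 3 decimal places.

Var(C) = 2.4² + 11.7² + 8.7² + 3²·5.6² + 2·[2.4·11.7·0.36 + 2.4·8.7·0.16 + 3·2.4·5.6·0.14 + 11.7·8.7·0.08 + 3·11.7·5.6·0.34 + 3·8.7·5.6·0.20] = 500.58 + 246.6 = 747.18.
With uncorrelated errors the cross-covariances are all true-score covariance, so they carry over unchanged; only the diagonal terms shrink to ρᵢσᵢ².
True-score variance = [2.4²·0.62 + 11.7²·0.93 + 8.7²·0.57 + 3²·5.6²·0.87] + 246.6 = 419.571 + 246.6 = 666.171.
Reliability = 666.171 / 747.18 = 0.892.

0.892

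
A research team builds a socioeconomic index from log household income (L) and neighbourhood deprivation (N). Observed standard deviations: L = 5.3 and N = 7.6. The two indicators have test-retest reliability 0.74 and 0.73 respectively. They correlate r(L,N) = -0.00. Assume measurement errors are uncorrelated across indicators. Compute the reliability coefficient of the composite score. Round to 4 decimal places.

Var(L+N) = 5.3² + 7.6² + 2·[5.3·7.6·-0.00] = 85.85 + 0 = 85.85.
With uncorrelated errors the cross-covariances are all true-score covariance, so they carry over unchanged; only the diagonal terms shrink to ρᵢσᵢ².
True-score variance = [5.3²·0.74 + 7.6²·0.73] + 0 = 62.9514 + 0 = 62.9514.
Reliability = 62.9514 / 85.85 = 0.7333.

0.7333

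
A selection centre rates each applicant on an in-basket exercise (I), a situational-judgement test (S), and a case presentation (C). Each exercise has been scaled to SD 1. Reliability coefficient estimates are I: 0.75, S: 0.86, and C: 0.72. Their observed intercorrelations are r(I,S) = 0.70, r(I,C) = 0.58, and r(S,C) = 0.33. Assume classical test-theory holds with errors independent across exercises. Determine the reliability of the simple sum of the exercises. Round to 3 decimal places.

0.892

Var(I+S+C) = 3 + 2·[0.70 + 0.58 + 0.33] = 3 + 3.22 = 6.22.
Because errors are independent across components, Cov(Tᵢ,Tⱼ) = Cov(Xᵢ,Xⱼ); the off-diagonal part of the true-score variance is the same as above.
True-score variance = [0.75 + 0.86 + 0.72] + 3.22 = 2.33 + 3.22 = 5.55.
Reliability = 5.55 / 6.22 = 0.892.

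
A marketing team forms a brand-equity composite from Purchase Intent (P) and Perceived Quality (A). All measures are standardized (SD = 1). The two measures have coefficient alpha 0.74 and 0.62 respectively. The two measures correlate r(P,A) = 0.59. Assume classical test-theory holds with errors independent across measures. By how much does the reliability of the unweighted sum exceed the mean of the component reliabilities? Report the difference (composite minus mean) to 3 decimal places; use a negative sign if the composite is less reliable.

0.119

Var(sum) = 2 + 1.18 = 3.18; true-score variance = 1.36 + 1.18 = 2.54; composite reliability = 0.7987.
Mean component reliability = 0.6800.
Difference = 0.7987 − 0.6800 = 0.119.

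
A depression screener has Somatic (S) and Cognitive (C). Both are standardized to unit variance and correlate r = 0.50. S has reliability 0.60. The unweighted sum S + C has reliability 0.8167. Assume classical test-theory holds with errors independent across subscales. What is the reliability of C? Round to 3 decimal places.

0.850

Var(S+C) = 2 + 2·0.50 = 3.000.
True-score variance = ρ_S + ρ_C + 2·0.50, so 0.8167 = (0.60 + ρ_C + 1.00) / 3.000.
ρ_C = 0.8167·3.000 − 0.60 − 1.00 = 0.850.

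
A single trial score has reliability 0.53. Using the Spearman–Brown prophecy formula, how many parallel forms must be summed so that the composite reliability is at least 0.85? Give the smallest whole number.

k ≥ ρ*(1−ρ₁)/(ρ₁(1−ρ*)) = 0.85·0.47 / (0.53·0.15) = 5.025.
Smallest integer k = 6.

6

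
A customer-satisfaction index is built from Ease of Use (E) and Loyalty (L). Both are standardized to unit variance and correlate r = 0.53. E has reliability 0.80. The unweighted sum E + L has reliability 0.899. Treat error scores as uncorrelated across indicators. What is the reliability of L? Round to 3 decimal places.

Var(E+L) = 2 + 2·0.53 = 3.060.
True-score variance = ρ_E + ρ_L + 2·0.53, so 0.899 = (0.80 + ρ_L + 1.06) / 3.060.
ρ_L = 0.899·3.060 − 0.80 − 1.06 = 0.891.

0.891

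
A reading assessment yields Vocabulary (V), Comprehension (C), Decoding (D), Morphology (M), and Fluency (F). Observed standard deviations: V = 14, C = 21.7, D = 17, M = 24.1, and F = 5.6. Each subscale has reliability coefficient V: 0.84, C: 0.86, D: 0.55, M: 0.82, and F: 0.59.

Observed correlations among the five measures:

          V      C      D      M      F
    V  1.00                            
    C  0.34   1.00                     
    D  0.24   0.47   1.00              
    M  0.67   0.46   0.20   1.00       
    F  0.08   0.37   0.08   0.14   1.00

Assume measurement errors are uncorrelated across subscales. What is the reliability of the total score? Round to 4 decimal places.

0.9012

Var(V+C+D+M+F) = 14² + 21.7² + 17² + 24.1² + 5.6² + 2·[14·21.7·0.34 + 14·17·0.24 + 14·24.1·0.67 + 14·5.6·0.08 + 21.7·17·0.47 + 21.7·24.1·0.46 + 21.7·5.6·0.37 + 17·24.1·0.20 + 17·5.6·0.08 + 24.1·5.6·0.14] = 1568.06 + 1920.21 = 3488.27.
Because errors are independent across components, Cov(Tᵢ,Tⱼ) = Cov(Xᵢ,Xⱼ); the off-diagonal part of the true-score variance is the same as above.
True-score variance = [14²·0.84 + 21.7²·0.86 + 17²·0.55 + 24.1²·0.82 + 5.6²·0.59] + 1920.21 = 1223.32 + 1920.21 = 3143.53.
Reliability = 3143.53 / 3488.27 = 0.9012.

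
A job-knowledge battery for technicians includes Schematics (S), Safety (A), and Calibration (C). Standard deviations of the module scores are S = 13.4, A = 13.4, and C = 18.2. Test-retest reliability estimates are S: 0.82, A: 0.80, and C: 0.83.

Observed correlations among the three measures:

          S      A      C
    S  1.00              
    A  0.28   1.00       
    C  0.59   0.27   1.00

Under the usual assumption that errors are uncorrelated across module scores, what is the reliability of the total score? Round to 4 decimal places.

0.8971

Var(S+A+C) = 13.4² + 13.4² + 18.2² + 2·[13.4·13.4·0.28 + 13.4·18.2·0.59 + 13.4·18.2·0.27] = 690.36 + 520.027 = 1210.39.
Because errors are independent across components, Cov(Tᵢ,Tⱼ) = Cov(Xᵢ,Xⱼ); the off-diagonal part of the true-score variance is the same as above.
True-score variance = [13.4²·0.82 + 13.4²·0.80 + 18.2²·0.83] + 520.027 = 565.816 + 520.027 = 1085.84.
Reliability = 1085.84 / 1210.39 = 0.8971.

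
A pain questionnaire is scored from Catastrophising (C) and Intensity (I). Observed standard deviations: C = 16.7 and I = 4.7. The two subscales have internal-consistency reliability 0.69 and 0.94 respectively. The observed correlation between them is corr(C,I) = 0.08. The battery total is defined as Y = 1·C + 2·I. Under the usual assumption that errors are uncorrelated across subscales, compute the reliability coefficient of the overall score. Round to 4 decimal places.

0.7661

Var(Y) = 16.7² + 2²·4.7² + 2·[2·16.7·4.7·0.08] = 367.25 + 25.1168 = 392.367.
Under uncorrelated errors the observed covariances equal the true-score covariances, so only the own-variance terms attenuate.
True-score variance = [16.7²·0.69 + 2²·4.7²·0.94] + 25.1168 = 275.492 + 25.1168 = 300.609.
Reliability = 300.609 / 392.367 = 0.7661.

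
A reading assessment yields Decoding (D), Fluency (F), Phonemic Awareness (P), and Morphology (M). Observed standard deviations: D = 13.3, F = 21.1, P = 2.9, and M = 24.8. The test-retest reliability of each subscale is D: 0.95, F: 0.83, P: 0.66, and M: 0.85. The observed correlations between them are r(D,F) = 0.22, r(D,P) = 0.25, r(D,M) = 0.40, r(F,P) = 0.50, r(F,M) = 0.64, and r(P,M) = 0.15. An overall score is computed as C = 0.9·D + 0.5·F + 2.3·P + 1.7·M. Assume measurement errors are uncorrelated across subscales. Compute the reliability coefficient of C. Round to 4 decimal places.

Var(C) = 0.9²·13.3² + 0.5²·21.1² + 2.3²·2.9² + 1.7²·24.8² + 2·[0.45·13.3·21.1·0.22 + 2.07·13.3·2.9·0.25 + 1.53·13.3·24.8·0.40 + 1.15·21.1·2.9·0.50 + 0.85·21.1·24.8·0.64 + 3.91·2.9·24.8·0.15] = 2076.54 + 1223.27 = 3299.81.
Because errors are independent across components, Cov(Tᵢ,Tⱼ) = Cov(Xᵢ,Xⱼ); the off-diagonal part of the true-score variance is the same as above.
True-score variance = [0.9²·13.3²·0.95 + 0.5²·21.1²·0.83 + 2.3²·2.9²·0.66 + 1.7²·24.8²·0.85] + 1223.27 = 1768.71 + 1223.27 = 2991.97.
Reliability = 2991.97 / 3299.81 = 0.9067.

0.9067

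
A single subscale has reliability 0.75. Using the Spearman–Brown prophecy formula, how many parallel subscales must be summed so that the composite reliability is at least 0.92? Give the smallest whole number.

k ≥ ρ*(1−ρ₁)/(ρ₁(1−ρ*)) = 0.92·0.25 / (0.75·0.08) = 3.833.
Smallest integer k = 4.

4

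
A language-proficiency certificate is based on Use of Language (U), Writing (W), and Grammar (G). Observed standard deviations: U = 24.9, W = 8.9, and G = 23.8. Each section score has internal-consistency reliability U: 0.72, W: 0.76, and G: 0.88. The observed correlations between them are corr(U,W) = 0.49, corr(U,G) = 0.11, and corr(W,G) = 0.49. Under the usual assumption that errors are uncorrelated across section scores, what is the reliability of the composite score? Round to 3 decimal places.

0.857

Var(U+W+G) = 24.9² + 8.9² + 23.8² + 2·[24.9·8.9·0.49 + 24.9·23.8·0.11 + 8.9·23.8·0.49] = 1265.66 + 555.138 = 1820.8.
With uncorrelated errors the cross-covariances are all true-score covariance, so they carry over unchanged; only the diagonal terms shrink to ρᵢσᵢ².
True-score variance = [24.9²·0.72 + 8.9²·0.76 + 23.8²·0.88] + 555.138 = 1005.07 + 555.138 = 1560.21.
Reliability = 1560.21 / 1820.8 = 0.857.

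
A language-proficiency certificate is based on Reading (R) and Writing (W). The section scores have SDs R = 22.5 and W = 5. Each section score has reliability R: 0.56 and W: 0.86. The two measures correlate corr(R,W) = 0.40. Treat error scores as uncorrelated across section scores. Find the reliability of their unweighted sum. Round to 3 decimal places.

0.636

Var(R+W) = 22.5² + 5² + 2·[22.5·5·0.40] = 531.25 + 90 = 621.25.
With uncorrelated errors the cross-covariances are all true-score covariance, so they carry over unchanged; only the diagonal terms shrink to ρᵢσᵢ².
True-score variance = [22.5²·0.56 + 5²·0.86] + 90 = 305 + 90 = 395.
Reliability = 395 / 621.25 = 0.636.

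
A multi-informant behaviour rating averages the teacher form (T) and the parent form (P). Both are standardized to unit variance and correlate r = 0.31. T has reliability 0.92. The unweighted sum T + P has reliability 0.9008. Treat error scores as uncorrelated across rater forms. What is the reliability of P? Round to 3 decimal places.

Var(T+P) = 2 + 2·0.31 = 2.620.
True-score variance = ρ_T + ρ_P + 2·0.31, so 0.9008 = (0.92 + ρ_P + 0.62) / 2.620.
ρ_P = 0.9008·2.620 − 0.92 − 0.62 = 0.820.

0.820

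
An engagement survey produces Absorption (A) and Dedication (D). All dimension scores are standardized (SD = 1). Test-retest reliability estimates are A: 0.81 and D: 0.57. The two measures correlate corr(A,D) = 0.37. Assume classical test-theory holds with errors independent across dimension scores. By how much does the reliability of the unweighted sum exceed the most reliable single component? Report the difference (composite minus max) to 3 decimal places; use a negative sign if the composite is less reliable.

Var(sum) = 2 + 0.74 = 2.74; true-score variance = 1.38 + 0.74 = 2.12; composite reliability = 0.7737.
Max component reliability = 0.8100.
Difference = 0.7737 − 0.8100 = -0.036.

-0.036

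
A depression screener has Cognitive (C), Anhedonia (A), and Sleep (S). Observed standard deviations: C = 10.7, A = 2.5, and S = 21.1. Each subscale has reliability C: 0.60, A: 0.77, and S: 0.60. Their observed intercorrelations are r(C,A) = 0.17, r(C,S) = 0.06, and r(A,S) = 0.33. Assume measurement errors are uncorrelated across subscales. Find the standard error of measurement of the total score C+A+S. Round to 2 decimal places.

Var(total) = 565.95 + 71.0024 = 636.952.
True-score variance = 340.633 + 71.0024 = 411.635, so reliability = 0.6463.
Error variance = 636.952 − 411.635 = 225.317; SEM = √225.317 = 15.01.

15.01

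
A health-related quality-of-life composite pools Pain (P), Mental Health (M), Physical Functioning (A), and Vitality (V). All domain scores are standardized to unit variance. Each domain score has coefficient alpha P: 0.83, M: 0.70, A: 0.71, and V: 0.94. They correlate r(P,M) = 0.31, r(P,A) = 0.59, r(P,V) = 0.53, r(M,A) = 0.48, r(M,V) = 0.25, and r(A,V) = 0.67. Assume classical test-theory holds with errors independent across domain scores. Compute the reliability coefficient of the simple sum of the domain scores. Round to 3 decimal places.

0.915

Var(P+M+A+V) = 4 + 2·[0.31 + 0.59 + 0.53 + 0.48 + 0.25 + 0.67] = 4 + 5.66 = 9.66.
Because errors are independent across components, Cov(Tᵢ,Tⱼ) = Cov(Xᵢ,Xⱼ); the off-diagonal part of the true-score variance is the same as above.
True-score variance = [0.83 + 0.70 + 0.71 + 0.94] + 5.66 = 3.18 + 5.66 = 8.84.
Reliability = 8.84 / 9.66 = 0.915.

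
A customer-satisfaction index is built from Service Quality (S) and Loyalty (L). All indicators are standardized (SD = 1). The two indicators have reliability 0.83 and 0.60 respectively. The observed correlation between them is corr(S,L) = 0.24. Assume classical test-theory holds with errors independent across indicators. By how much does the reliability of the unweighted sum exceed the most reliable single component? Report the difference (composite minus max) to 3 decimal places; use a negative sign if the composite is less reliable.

-0.060

Var(sum) = 2 + 0.48 = 2.48; true-score variance = 1.43 + 0.48 = 1.91; composite reliability = 0.7702.
Max component reliability = 0.8300.
Difference = 0.7702 − 0.8300 = -0.060.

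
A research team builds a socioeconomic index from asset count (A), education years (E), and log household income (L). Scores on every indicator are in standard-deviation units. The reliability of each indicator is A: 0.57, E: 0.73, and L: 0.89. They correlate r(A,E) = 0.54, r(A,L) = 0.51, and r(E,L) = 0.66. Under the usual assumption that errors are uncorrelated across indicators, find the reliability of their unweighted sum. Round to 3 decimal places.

Var(A+E+L) = 3 + 2·[0.54 + 0.51 + 0.66] = 3 + 3.42 = 6.42.
With uncorrelated errors the cross-covariances are all true-score covariance, so they carry over unchanged; only the diagonal terms shrink to ρᵢσᵢ².
True-score variance = [0.57 + 0.73 + 0.89] + 3.42 = 2.19 + 3.42 = 5.61.
Reliability = 5.61 / 6.42 = 0.874.

0.874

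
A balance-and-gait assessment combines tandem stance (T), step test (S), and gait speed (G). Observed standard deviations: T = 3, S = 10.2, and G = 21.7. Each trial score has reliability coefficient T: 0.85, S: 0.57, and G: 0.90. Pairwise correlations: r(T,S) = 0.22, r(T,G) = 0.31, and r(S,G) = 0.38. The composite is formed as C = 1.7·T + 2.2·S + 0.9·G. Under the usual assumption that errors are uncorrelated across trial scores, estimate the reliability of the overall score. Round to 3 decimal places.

0.809

Var(C) = 1.7²·3² + 2.2²·10.2² + 0.9²·21.7² + 2·[3.74·3·10.2·0.22 + 1.53·3·21.7·0.31 + 1.98·10.2·21.7·0.38] = 910.985 + 445.182 = 1356.17.
Because errors are independent across components, Cov(Tᵢ,Tⱼ) = Cov(Xᵢ,Xⱼ); the off-diagonal part of the true-score variance is the same as above.
True-score variance = [1.7²·3²·0.85 + 2.2²·10.2²·0.57 + 0.9²·21.7²·0.90] + 445.182 = 652.413 + 445.182 = 1097.59.
Reliability = 1097.59 / 1356.17 = 0.809.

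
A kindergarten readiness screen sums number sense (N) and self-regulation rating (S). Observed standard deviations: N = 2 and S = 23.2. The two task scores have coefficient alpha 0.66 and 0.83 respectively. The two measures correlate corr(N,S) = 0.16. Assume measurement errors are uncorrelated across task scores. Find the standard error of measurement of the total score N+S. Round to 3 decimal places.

Var(total) = 542.24 + 14.848 = 557.088.
True-score variance = 449.379 + 14.848 = 464.227, so reliability = 0.8333.
Error variance = 557.088 − 464.227 = 92.8608; SEM = √92.8608 = 9.636.

9.636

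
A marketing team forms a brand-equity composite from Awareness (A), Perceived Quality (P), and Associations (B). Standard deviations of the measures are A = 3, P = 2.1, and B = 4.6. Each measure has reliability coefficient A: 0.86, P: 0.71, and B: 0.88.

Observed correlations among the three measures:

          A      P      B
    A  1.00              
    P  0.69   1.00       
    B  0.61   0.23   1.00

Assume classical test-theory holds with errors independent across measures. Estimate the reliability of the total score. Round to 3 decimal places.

Var(A+P+B) = 3² + 2.1² + 4.6² + 2·[3·2.1·0.69 + 3·4.6·0.61 + 2.1·4.6·0.23] = 34.57 + 29.9736 = 64.5436.
Under uncorrelated errors the observed covariances equal the true-score covariances, so only the own-variance terms attenuate.
True-score variance = [3²·0.86 + 2.1²·0.71 + 4.6²·0.88] + 29.9736 = 29.4919 + 29.9736 = 59.4655.
Reliability = 59.4655 / 64.5436 = 0.921.

0.921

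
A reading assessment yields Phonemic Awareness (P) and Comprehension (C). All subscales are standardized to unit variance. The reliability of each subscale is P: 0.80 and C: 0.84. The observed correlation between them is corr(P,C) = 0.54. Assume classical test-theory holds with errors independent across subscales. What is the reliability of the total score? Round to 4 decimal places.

Var(P+C) = 2 + 2·[0.54] = 2 + 1.08 = 3.08.
Because errors are independent across components, Cov(Tᵢ,Tⱼ) = Cov(Xᵢ,Xⱼ); the off-diagonal part of the true-score variance is the same as above.
True-score variance = [0.80 + 0.84] + 1.08 = 1.64 + 1.08 = 2.72.
Reliability = 2.72 / 3.08 = 0.8831.

0.8831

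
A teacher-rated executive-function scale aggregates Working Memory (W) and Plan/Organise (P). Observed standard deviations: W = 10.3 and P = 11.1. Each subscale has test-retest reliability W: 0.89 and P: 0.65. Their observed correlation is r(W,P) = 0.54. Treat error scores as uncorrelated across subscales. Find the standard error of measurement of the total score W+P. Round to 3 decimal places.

7.402

Var(total) = 229.3 + 123.476 = 352.776.
True-score variance = 174.507 + 123.476 = 297.983, so reliability = 0.8447.
Error variance = 352.776 − 297.983 = 54.7934; SEM = √54.7934 = 7.402.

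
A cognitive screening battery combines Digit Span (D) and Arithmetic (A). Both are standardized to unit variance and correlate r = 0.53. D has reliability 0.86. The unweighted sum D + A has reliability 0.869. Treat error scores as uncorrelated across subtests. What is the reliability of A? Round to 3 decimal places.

0.739

Var(D+A) = 2 + 2·0.53 = 3.060.
True-score variance = ρ_D + ρ_A + 2·0.53, so 0.869 = (0.86 + ρ_A + 1.06) / 3.060.
ρ_A = 0.869·3.060 − 0.86 − 1.06 = 0.739.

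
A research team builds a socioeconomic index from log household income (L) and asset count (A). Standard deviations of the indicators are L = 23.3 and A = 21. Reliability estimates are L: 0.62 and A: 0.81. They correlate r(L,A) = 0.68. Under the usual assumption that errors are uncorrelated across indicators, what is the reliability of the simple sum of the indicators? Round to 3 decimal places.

Var(L+A) = 23.3² + 21² + 2·[23.3·21·0.68] = 983.89 + 665.448 = 1649.34.
Under uncorrelated errors the observed covariances equal the true-score covariances, so only the own-variance terms attenuate.
True-score variance = [23.3²·0.62 + 21²·0.81] + 665.448 = 693.802 + 665.448 = 1359.25.
Reliability = 1359.25 / 1649.34 = 0.824.

0.824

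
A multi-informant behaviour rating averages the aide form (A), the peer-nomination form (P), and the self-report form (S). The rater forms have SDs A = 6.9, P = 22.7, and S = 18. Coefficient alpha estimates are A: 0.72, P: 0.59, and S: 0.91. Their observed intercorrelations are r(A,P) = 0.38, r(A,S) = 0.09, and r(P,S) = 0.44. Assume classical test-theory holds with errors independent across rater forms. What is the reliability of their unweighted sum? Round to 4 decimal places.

0.8172

Var(A+P+S) = 6.9² + 22.7² + 18² + 2·[6.9·22.7·0.38 + 6.9·18·0.09 + 22.7·18·0.44] = 886.9 + 500.963 = 1387.86.
Because errors are independent across components, Cov(Tᵢ,Tⱼ) = Cov(Xᵢ,Xⱼ); the off-diagonal part of the true-score variance is the same as above.
True-score variance = [6.9²·0.72 + 22.7²·0.59 + 18²·0.91] + 500.963 = 633.14 + 500.963 = 1134.1.
Reliability = 1134.1 / 1387.86 = 0.8172.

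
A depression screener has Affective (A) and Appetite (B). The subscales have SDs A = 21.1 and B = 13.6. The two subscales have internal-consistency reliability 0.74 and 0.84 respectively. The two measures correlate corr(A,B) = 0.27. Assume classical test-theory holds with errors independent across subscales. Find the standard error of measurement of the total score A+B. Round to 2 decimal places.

12.06

Var(total) = 630.17 + 154.958 = 785.128.
True-score variance = 484.822 + 154.958 = 639.78, so reliability = 0.8149.
Error variance = 785.128 − 639.78 = 145.348; SEM = √145.348 = 12.06.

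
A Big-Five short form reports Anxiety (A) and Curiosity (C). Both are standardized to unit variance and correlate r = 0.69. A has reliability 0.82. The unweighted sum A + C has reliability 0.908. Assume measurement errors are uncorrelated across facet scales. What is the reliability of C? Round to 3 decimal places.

Var(A+C) = 2 + 2·0.69 = 3.380.
True-score variance = ρ_A + ρ_C + 2·0.69, so 0.908 = (0.82 + ρ_C + 1.38) / 3.380.
ρ_C = 0.908·3.380 − 0.82 − 1.38 = 0.869.

0.869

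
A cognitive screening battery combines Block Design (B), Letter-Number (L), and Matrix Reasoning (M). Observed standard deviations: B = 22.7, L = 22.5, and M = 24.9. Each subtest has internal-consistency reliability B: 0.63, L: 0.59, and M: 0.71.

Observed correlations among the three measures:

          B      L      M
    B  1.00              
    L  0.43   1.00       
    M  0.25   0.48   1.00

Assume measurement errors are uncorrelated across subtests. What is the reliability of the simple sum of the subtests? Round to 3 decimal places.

0.801

Var(B+L+M) = 22.7² + 22.5² + 24.9² + 2·[22.7·22.5·0.43 + 22.7·24.9·0.25 + 22.5·24.9·0.48] = 1641.55 + 1259.7 = 2901.25.
Because errors are independent across components, Cov(Tᵢ,Tⱼ) = Cov(Xᵢ,Xⱼ); the off-diagonal part of the true-score variance is the same as above.
True-score variance = [22.7²·0.63 + 22.5²·0.59 + 24.9²·0.71] + 1259.7 = 1063.53 + 1259.7 = 2323.23.
Reliability = 2323.23 / 2901.25 = 0.801.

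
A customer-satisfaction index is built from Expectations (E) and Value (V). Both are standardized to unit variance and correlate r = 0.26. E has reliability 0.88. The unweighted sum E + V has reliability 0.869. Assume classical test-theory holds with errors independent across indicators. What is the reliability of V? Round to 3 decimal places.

Var(E+V) = 2 + 2·0.26 = 2.520.
True-score variance = ρ_E + ρ_V + 2·0.26, so 0.869 = (0.88 + ρ_V + 0.52) / 2.520.
ρ_V = 0.869·2.520 − 0.88 − 0.52 = 0.790.

0.790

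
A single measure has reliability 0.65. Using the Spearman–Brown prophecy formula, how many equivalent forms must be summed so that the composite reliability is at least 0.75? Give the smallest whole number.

k ≥ ρ*(1−ρ₁)/(ρ₁(1−ρ*)) = 0.75·0.35 / (0.65·0.25) = 1.615.
Smallest integer k = 2.

2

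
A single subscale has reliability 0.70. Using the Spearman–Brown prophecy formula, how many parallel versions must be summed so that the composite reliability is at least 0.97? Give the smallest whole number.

14

k ≥ ρ*(1−ρ₁)/(ρ₁(1−ρ*)) = 0.97·0.30 / (0.70·0.03) = 13.857.
Smallest integer k = 14.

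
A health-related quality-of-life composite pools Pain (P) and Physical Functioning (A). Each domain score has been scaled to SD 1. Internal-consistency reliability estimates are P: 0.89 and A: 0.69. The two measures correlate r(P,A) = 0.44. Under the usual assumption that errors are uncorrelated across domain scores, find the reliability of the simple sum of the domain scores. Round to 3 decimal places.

Var(P+A) = 2 + 2·[0.44] = 2 + 0.88 = 2.88.
Under uncorrelated errors the observed covariances equal the true-score covariances, so only the own-variance terms attenuate.
True-score variance = [0.89 + 0.69] + 0.88 = 1.58 + 0.88 = 2.46.
Reliability = 2.46 / 2.88 = 0.854.

0.854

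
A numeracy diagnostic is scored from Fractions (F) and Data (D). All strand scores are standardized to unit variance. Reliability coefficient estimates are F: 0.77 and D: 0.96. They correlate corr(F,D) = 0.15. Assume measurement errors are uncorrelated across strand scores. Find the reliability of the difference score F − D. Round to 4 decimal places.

Var(F−D) = 1 + 1 − 2·0.15 = 2 − 0.3 = 1.7.
Because errors are independent across components, Cov(Tᵢ,Tⱼ) = Cov(Xᵢ,Xⱼ); the off-diagonal part of the true-score variance is the same as above.
True-score variance = [0.77 + 0.96] − 0.3 = 1.73 − 0.3 = 1.43.
Reliability = 1.43 / 1.7 = 0.8412.

0.8412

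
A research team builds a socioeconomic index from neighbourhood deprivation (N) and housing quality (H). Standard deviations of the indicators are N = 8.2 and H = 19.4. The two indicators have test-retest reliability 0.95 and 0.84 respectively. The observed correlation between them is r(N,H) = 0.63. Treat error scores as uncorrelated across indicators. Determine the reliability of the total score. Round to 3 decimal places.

Var(N+H) = 8.2² + 19.4² + 2·[8.2·19.4·0.63] = 443.6 + 200.441 = 644.041.
With uncorrelated errors the cross-covariances are all true-score covariance, so they carry over unchanged; only the diagonal terms shrink to ρᵢσᵢ².
True-score variance = [8.2²·0.95 + 19.4²·0.84] + 200.441 = 380.02 + 200.441 = 580.461.
Reliability = 580.461 / 644.041 = 0.901.

0.901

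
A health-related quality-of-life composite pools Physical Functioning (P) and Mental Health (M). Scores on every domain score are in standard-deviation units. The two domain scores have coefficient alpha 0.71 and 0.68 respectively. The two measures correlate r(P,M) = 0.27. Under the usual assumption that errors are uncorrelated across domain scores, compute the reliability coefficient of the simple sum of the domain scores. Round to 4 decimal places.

Var(P+M) = 2 + 2·[0.27] = 2 + 0.54 = 2.54.
Under uncorrelated errors the observed covariances equal the true-score covariances, so only the own-variance terms attenuate.
True-score variance = [0.71 + 0.68] + 0.54 = 1.39 + 0.54 = 1.93.
Reliability = 1.93 / 2.54 = 0.7598.

0.7598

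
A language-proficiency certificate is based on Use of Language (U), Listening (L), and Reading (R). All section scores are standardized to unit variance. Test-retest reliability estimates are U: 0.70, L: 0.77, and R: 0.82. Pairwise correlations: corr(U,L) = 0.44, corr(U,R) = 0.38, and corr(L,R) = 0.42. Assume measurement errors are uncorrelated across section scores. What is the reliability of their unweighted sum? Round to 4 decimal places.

Var(U+L+R) = 3 + 2·[0.44 + 0.38 + 0.42] = 3 + 2.48 = 5.48.
Because errors are independent across components, Cov(Tᵢ,Tⱼ) = Cov(Xᵢ,Xⱼ); the off-diagonal part of the true-score variance is the same as above.
True-score variance = [0.70 + 0.77 + 0.82] + 2.48 = 2.29 + 2.48 = 4.77.
Reliability = 4.77 / 5.48 = 0.8704.

0.8704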